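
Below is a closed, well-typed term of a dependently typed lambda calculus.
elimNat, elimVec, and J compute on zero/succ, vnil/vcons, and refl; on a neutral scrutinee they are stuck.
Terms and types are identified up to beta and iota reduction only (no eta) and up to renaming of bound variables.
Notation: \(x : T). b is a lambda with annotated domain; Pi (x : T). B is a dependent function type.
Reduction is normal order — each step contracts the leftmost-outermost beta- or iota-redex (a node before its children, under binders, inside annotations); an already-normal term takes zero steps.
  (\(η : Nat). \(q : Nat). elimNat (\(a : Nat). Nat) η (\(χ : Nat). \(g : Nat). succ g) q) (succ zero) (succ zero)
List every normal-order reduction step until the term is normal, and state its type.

reduction (normal order):
  (\(η : Nat). \(q : Nat). elimNat (\(a : Nat). Nat) η (\(χ : Nat). \(g : Nat). succ g) q) (succ zero) (succ zero)
  ~> (\(η : Nat). elimNat (\(q : Nat). Nat) (succ zero) (\(a : Nat). \(χ : Nat). succ χ) η) (succ zero)
  ~> elimNat (\(η : Nat). Nat) (succ zero) (\(q : Nat). \(a : Nat). succ a) (succ zero)
  ~> (\(η : Nat). \(q : Nat). succ q) zero (elimNat (\(a : Nat). Nat) (succ zero) (\(χ : Nat). \(g : Nat). succ g) zero)
  ~> (\(η : Nat). succ η) (elimNat (\(q : Nat). Nat) (succ zero) (\(a : Nat). \(χ : Nat). succ χ) zero)
  ~> succ (elimNat (\(η : Nat). Nat) (succ zero) (\(q : Nat). \(a : Nat). succ a) zero)
  ~> succ (succ zero)
the term's type:
  Nat


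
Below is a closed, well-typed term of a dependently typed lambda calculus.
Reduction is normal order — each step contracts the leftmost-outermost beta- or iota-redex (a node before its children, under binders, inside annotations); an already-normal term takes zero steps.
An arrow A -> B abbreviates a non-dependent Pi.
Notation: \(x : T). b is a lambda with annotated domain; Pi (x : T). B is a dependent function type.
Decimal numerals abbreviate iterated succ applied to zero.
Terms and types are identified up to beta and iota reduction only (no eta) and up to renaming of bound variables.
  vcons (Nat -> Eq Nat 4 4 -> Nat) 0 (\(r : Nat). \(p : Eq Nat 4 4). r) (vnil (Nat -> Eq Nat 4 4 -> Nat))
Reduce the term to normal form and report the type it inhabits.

reduced normal form:
  vcons (Nat -> Eq Nat 4 4 -> Nat) 0 (\(r : Nat). \(p : Eq Nat 4 4). r) (vnil (Nat -> Eq Nat 4 4 -> Nat))
type:
  Vec (Nat -> Eq Nat 4 4 -> Nat) 1


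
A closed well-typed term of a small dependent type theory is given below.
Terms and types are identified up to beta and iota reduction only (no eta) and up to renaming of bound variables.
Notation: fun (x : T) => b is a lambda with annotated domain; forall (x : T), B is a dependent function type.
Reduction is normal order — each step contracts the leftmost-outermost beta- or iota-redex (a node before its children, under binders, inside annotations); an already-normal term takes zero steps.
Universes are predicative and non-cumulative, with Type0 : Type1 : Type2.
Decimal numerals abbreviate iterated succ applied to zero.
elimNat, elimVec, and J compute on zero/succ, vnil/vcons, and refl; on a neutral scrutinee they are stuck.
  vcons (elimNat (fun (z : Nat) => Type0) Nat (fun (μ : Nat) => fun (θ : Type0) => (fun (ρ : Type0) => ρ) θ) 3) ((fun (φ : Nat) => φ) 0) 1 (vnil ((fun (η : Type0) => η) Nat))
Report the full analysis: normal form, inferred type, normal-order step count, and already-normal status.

resulting normal form:
  vcons Nat 0 1 (vnil Nat)
inferred type:
  Vec Nat 1
steps to reach normal form (normal order): 15
term was already normal: no
first redex: an elimNat iota-redex


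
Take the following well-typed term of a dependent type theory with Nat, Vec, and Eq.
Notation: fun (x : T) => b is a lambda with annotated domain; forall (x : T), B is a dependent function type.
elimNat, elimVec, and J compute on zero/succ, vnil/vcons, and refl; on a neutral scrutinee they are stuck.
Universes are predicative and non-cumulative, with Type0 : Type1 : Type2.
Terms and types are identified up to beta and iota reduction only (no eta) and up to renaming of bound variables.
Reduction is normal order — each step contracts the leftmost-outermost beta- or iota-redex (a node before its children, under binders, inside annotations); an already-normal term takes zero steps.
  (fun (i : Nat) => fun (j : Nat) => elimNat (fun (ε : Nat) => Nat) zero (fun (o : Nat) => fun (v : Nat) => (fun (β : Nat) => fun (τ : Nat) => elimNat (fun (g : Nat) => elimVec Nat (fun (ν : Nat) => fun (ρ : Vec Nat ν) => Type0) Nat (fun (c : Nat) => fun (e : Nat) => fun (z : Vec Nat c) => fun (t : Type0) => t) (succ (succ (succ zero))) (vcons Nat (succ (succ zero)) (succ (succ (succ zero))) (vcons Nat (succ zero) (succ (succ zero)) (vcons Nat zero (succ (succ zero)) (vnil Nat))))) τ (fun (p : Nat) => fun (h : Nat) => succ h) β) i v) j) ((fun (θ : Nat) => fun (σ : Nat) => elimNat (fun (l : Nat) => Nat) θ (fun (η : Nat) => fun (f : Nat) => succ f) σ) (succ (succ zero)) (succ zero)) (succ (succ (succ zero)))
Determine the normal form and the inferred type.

reduced normal form:
  succ (succ (succ (succ (succ (succ (succ (succ (succ zero))))))))
type:
  Nat
observation: reduction starts at a beta-redex, and 114 normal-order steps reach the normal form.


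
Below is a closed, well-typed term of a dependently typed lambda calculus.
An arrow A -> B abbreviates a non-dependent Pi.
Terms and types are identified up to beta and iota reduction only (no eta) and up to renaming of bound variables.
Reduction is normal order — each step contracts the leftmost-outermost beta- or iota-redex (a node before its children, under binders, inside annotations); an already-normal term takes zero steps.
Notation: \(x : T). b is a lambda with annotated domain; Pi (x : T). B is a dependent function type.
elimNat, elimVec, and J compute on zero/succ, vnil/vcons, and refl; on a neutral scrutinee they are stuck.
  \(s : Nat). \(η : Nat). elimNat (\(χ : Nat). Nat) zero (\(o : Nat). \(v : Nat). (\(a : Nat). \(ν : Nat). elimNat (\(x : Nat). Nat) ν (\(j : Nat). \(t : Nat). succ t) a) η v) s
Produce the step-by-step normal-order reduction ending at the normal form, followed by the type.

normal-order reduction sequence:
  \(s : Nat). \(η : Nat). elimNat (\(χ : Nat). Nat) zero (\(o : Nat). \(v : Nat). (\(a : Nat). \(ν : Nat). elimNat (\(x : Nat). Nat) ν (\(j : Nat). \(t : Nat). succ t) a) η v) s
  ~> \(s : Nat). \(η : Nat). elimNat (\(χ : Nat). Nat) zero (\(o : Nat). \(v : Nat). (\(a : Nat). elimNat (\(ν : Nat). Nat) a (\(x : Nat). \(j : Nat). succ j) η) v) s
  ~> \(s : Nat). \(η : Nat). elimNat (\(χ : Nat). Nat) zero (\(o : Nat). \(v : Nat). elimNat (\(a : Nat). Nat) v (\(ν : Nat). \(x : Nat). succ x) η) s
inferred type:
  Nat -> Nat -> Nat


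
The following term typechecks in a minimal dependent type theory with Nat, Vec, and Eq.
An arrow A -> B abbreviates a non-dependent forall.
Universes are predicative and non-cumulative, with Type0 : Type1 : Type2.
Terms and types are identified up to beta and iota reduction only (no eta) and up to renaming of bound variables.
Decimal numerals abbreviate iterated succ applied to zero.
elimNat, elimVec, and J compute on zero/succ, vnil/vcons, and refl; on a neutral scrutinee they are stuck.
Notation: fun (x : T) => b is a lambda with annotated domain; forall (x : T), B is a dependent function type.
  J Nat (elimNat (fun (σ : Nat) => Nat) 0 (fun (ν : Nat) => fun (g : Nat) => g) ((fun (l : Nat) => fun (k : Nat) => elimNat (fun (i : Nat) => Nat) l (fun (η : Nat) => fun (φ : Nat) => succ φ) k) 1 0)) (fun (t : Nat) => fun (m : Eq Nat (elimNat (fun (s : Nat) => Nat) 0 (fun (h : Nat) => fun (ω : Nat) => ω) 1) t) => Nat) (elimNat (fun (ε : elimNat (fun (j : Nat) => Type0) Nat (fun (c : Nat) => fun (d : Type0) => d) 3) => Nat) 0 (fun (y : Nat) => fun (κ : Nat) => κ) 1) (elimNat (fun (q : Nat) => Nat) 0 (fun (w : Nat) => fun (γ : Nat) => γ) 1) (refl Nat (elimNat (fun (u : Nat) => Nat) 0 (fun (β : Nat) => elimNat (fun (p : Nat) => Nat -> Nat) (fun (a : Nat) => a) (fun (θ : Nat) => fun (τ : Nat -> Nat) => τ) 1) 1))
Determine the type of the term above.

inferred type:
  Nat


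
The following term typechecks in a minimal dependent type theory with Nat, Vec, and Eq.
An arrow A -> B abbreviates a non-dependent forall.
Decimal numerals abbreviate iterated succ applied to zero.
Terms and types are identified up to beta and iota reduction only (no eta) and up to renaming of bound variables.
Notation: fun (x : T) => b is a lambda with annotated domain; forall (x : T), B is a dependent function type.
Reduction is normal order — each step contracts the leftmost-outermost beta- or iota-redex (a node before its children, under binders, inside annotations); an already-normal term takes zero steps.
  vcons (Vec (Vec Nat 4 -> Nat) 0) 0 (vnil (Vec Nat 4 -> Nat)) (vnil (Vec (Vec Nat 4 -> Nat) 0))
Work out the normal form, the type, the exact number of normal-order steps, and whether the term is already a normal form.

normal form:
  vcons (Vec (Vec Nat 4 -> Nat) 0) 0 (vnil (Vec Nat 4 -> Nat)) (vnil (Vec (Vec Nat 4 -> Nat) 0))
the term's type:
  Vec (Vec (Vec Nat 4 -> Nat) 0) 1
steps to reach normal form (normal order): 0
term was already normal: yes


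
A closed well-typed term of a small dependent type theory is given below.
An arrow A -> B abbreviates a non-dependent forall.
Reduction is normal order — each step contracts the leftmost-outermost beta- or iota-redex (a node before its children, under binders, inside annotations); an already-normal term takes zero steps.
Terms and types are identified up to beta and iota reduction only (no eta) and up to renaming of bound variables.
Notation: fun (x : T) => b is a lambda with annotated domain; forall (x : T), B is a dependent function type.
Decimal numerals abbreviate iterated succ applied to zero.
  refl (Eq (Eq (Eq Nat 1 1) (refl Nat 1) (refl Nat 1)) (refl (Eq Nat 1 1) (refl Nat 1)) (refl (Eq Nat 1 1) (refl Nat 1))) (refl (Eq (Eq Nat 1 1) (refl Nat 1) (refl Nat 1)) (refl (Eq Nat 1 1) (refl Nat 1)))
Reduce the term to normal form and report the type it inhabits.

normal form:
  refl (Eq (Eq (Eq Nat 1 1) (refl Nat 1) (refl Nat 1)) (refl (Eq Nat 1 1) (refl Nat 1)) (refl (Eq Nat 1 1) (refl Nat 1))) (refl (Eq (Eq Nat 1 1) (refl Nat 1) (refl Nat 1)) (refl (Eq Nat 1 1) (refl Nat 1)))
type:
  Eq (Eq (Eq (Eq Nat 1 1) (refl Nat 1) (refl Nat 1)) (refl (Eq Nat 1 1) (refl Nat 1)) (refl (Eq Nat 1 1) (refl Nat 1))) (refl (Eq (Eq Nat 1 1) (refl Nat 1) (refl Nat 1)) (refl (Eq Nat 1 1) (refl Nat 1))) (refl (Eq (Eq Nat 1 1) (refl Nat 1) (refl Nat 1)) (refl (Eq Nat 1 1) (refl Nat 1)))
observation: the term is already in normal form.


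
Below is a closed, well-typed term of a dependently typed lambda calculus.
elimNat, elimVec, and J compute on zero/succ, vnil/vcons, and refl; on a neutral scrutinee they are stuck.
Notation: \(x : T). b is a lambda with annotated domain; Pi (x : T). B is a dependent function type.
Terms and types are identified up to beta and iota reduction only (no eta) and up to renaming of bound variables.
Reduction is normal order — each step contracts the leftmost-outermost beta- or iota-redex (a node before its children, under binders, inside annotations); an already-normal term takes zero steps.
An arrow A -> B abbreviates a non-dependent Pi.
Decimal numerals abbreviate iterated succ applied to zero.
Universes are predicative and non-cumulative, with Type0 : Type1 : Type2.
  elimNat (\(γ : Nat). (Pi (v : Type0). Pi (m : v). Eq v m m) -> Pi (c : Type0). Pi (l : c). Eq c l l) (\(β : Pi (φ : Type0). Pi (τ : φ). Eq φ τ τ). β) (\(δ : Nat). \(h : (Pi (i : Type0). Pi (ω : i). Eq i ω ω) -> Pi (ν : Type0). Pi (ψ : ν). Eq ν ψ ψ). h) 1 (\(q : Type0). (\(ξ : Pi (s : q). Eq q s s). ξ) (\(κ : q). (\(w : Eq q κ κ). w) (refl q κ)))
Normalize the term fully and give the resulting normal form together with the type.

normal form:
  \(γ : Type0). \(v : γ). refl γ v
inferred type:
  Pi (γ : Type0). Pi (v : γ). Eq γ v v
observation: normalization takes exactly 7 steps under the normal-order strategy.


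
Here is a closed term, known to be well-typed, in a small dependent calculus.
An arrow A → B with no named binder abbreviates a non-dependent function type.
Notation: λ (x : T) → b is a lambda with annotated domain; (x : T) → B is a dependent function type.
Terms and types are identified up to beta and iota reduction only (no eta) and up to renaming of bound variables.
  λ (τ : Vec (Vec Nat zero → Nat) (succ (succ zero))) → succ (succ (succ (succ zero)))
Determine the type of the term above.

inferred type:
  Vec (Vec Nat zero → Nat) (succ (succ zero)) → Nat


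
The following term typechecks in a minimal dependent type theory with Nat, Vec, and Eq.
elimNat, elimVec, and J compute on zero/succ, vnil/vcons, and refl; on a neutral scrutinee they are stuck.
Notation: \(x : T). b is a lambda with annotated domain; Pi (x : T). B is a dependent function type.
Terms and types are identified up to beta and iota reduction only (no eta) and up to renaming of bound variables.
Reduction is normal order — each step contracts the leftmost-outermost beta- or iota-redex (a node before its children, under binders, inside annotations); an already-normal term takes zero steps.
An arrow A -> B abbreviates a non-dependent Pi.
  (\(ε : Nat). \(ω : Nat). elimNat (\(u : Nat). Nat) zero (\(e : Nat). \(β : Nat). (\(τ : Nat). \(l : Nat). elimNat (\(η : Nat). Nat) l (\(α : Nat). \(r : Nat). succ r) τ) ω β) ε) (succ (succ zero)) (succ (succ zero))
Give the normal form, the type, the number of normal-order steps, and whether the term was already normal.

normal form:
  succ (succ (succ (succ zero)))
inferred type:
  Nat
normal-order step count: 27
already normal: no
first redex: a beta-redex


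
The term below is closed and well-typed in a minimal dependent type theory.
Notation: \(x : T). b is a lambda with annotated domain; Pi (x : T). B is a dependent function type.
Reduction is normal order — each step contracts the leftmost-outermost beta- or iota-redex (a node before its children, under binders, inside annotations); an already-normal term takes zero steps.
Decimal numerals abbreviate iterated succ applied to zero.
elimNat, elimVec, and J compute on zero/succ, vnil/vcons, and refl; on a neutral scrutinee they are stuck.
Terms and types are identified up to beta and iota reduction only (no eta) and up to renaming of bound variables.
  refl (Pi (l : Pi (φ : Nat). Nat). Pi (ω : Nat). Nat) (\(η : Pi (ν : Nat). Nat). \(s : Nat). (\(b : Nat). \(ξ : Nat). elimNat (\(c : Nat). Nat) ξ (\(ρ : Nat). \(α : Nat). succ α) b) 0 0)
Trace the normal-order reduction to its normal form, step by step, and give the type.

normal-order reduction sequence:
  refl (Pi (l : Pi (φ : Nat). Nat). Pi (ω : Nat). Nat) (\(η : Pi (ν : Nat). Nat). \(s : Nat). (\(b : Nat). \(ξ : Nat). elimNat (\(c : Nat). Nat) ξ (\(ρ : Nat). \(α : Nat). succ α) b) 0 0)
  ~> refl (Pi (l : Pi (φ : Nat). Nat). Pi (ω : Nat). Nat) (\(η : Pi (ν : Nat). Nat). \(s : Nat). (\(b : Nat). elimNat (\(ξ : Nat). Nat) b (\(c : Nat). \(ρ : Nat). succ ρ) 0) 0)
  ~> refl (Pi (l : Pi (φ : Nat). Nat). Pi (ω : Nat). Nat) (\(η : Pi (ν : Nat). Nat). \(s : Nat). elimNat (\(b : Nat). Nat) 0 (\(ξ : Nat). \(c : Nat). succ c) 0)
  ~> refl (Pi (l : Pi (φ : Nat). Nat). Pi (ω : Nat). Nat) (\(η : Pi (ν : Nat). Nat). \(s : Nat). 0)
type:
  Eq (Pi (l : Pi (φ : Nat). Nat). Pi (ω : Nat). Nat) (\(η : Pi (ν : Nat). Nat). \(s : Nat). 0) (\(b : Pi (ξ : Nat). Nat). \(c : Nat). 0)


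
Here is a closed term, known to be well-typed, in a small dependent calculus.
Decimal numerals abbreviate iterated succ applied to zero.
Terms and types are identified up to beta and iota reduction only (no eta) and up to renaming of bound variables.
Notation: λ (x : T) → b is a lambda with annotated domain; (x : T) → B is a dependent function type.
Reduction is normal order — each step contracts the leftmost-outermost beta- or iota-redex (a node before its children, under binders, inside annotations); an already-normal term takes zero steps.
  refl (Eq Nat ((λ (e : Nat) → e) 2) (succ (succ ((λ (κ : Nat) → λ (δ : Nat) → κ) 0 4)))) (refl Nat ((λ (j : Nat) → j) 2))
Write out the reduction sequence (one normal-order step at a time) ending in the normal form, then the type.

normal-order reduction sequence:
  refl (Eq Nat ((λ (e : Nat) → e) 2) (succ (succ ((λ (κ : Nat) → λ (δ : Nat) → κ) 0 4)))) (refl Nat ((λ (j : Nat) → j) 2))
  ~> refl (Eq Nat 2 (succ (succ ((λ (e : Nat) → λ (κ : Nat) → e) 0 4)))) (refl Nat ((λ (δ : Nat) → δ) 2))
  ~> refl (Eq Nat 2 (succ (succ ((λ (e : Nat) → 0) 4)))) (refl Nat ((λ (κ : Nat) → κ) 2))
  ~> refl (Eq Nat 2 2) (refl Nat ((λ (e : Nat) → e) 2))
  ~> refl (Eq Nat 2 2) (refl Nat 2)
type:
  Eq (Eq Nat 2 2) (refl Nat 2) (refl Nat 2)


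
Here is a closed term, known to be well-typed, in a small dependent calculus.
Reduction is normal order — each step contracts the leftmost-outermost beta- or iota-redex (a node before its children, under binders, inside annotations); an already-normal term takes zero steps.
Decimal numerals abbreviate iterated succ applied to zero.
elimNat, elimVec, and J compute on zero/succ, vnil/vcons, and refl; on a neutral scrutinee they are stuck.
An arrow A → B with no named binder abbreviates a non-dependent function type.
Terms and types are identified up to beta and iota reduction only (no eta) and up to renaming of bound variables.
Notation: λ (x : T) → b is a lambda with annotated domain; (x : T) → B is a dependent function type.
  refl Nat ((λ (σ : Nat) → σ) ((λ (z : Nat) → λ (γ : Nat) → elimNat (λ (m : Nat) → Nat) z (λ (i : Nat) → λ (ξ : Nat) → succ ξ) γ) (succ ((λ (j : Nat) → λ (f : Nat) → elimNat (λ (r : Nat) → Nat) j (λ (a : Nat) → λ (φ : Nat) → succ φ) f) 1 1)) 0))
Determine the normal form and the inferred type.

resulting normal form:
  refl Nat 3
the term's type:
  Eq Nat 3 3
observation: the first redex contracted is a beta-redex; the normal form is reached in 10 normal-order steps.


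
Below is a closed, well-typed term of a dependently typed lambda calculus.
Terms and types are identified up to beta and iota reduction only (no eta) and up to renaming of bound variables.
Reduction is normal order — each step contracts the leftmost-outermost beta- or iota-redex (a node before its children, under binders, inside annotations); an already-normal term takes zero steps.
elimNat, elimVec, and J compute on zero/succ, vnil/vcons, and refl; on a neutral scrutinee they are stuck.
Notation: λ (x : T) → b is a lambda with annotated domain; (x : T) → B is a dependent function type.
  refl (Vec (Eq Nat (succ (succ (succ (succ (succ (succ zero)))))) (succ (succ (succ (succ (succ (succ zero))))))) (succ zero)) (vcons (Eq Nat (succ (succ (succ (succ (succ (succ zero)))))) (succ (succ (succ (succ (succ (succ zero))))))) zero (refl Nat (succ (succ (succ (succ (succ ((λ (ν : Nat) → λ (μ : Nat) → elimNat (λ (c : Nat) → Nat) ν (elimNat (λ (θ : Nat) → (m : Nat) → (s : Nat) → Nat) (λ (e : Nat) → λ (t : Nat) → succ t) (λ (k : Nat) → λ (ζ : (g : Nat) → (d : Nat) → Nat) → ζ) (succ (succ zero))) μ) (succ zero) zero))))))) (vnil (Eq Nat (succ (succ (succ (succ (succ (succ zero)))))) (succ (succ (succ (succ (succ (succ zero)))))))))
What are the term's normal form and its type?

resulting normal form:
  refl (Vec (Eq Nat (succ (succ (succ (succ (succ (succ zero)))))) (succ (succ (succ (succ (succ (succ zero))))))) (succ zero)) (vcons (Eq Nat (succ (succ (succ (succ (succ (succ zero)))))) (succ (succ (succ (succ (succ (succ zero))))))) zero (refl Nat (succ (succ (succ (succ (succ (succ zero))))))) (vnil (Eq Nat (succ (succ (succ (succ (succ (succ zero)))))) (succ (succ (succ (succ (succ (succ zero)))))))))
the term's type:
  Eq (Vec (Eq Nat (succ (succ (succ (succ (succ (succ zero)))))) (succ (succ (succ (succ (succ (succ zero))))))) (succ zero)) (vcons (Eq Nat (succ (succ (succ (succ (succ (succ zero)))))) (succ (succ (succ (succ (succ (succ zero))))))) zero (refl Nat (succ (succ (succ (succ (succ (succ zero))))))) (vnil (Eq Nat (succ (succ (succ (succ (succ (succ zero)))))) (succ (succ (succ (succ (succ (succ zero))))))))) (vcons (Eq Nat (succ (succ (succ (succ (succ (succ zero)))))) (succ (succ (succ (succ (succ (succ zero))))))) zero (refl Nat (succ (succ (succ (succ (succ (succ zero))))))) (vnil (Eq Nat (succ (succ (succ (succ (succ (succ zero)))))) (succ (succ (succ (succ (succ (succ zero)))))))))
observation: reduction starts at a beta-redex, and 3 normal-order steps reach the normal form.


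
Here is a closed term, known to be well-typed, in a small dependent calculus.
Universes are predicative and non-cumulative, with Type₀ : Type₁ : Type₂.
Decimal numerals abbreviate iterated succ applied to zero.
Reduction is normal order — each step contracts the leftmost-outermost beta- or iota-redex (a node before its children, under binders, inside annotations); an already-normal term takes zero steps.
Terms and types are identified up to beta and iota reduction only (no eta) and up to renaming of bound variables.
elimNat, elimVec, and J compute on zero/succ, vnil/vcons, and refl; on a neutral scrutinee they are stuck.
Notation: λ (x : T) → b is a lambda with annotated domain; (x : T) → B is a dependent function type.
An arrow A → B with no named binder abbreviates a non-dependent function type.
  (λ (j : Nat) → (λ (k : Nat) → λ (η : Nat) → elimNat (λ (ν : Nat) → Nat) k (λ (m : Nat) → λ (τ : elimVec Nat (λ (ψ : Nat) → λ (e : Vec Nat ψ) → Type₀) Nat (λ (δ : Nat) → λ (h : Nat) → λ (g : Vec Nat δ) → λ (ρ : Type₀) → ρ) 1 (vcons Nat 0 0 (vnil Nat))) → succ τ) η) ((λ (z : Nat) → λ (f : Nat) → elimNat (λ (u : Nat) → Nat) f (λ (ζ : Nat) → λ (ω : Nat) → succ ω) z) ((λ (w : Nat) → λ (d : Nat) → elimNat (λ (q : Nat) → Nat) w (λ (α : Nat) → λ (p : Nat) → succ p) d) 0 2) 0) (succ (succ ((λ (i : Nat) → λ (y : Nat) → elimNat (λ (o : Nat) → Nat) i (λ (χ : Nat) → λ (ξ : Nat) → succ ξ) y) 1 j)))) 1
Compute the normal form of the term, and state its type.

reduced normal form:
  6
inferred type:
  Nat
observation: 46 normal-order steps separate the term from its normal form.


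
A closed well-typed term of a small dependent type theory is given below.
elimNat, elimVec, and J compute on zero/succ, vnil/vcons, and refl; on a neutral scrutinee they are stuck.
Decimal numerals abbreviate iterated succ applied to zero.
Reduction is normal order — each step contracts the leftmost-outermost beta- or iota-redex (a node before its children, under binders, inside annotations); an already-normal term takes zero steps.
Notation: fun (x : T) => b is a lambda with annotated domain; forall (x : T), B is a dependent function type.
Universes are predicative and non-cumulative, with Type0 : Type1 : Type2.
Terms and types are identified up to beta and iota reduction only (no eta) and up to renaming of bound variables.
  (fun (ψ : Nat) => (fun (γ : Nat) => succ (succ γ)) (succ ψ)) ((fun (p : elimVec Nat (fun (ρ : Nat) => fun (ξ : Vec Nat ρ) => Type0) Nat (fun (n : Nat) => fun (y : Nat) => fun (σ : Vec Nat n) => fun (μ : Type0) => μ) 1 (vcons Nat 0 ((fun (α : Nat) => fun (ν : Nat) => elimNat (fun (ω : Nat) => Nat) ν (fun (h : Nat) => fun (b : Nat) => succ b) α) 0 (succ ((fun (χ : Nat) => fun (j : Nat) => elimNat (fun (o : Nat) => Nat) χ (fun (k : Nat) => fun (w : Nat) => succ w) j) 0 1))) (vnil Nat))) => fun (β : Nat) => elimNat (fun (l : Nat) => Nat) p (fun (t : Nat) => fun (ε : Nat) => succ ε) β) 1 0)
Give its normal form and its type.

resulting normal form:
  4
type:
  Nat
observation: contracting a beta-redex first, the term normalizes in 5 steps.


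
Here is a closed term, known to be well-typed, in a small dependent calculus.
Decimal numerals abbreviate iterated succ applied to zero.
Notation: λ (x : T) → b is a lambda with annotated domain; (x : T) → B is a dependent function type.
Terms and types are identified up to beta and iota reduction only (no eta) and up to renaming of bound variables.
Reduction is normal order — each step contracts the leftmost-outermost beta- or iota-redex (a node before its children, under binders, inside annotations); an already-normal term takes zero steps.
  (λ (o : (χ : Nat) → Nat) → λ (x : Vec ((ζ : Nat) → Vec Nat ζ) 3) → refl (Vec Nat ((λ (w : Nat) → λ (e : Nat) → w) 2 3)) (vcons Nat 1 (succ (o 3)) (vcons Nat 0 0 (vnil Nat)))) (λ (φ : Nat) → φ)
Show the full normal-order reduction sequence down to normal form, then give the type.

reduction (normal order):
  (λ (o : (χ : Nat) → Nat) → λ (x : Vec ((ζ : Nat) → Vec Nat ζ) 3) → refl (Vec Nat ((λ (w : Nat) → λ (e : Nat) → w) 2 3)) (vcons Nat 1 (succ (o 3)) (vcons Nat 0 0 (vnil Nat)))) (λ (φ : Nat) → φ)
  ~> λ (o : Vec ((χ : Nat) → Vec Nat χ) 3) → refl (Vec Nat ((λ (x : Nat) → λ (ζ : Nat) → x) 2 3)) (vcons Nat 1 (succ ((λ (w : Nat) → w) 3)) (vcons Nat 0 0 (vnil Nat)))
  ~> λ (o : Vec ((χ : Nat) → Vec Nat χ) 3) → refl (Vec Nat ((λ (x : Nat) → 2) 3)) (vcons Nat 1 (succ ((λ (ζ : Nat) → ζ) 3)) (vcons Nat 0 0 (vnil Nat)))
  ~> λ (o : Vec ((χ : Nat) → Vec Nat χ) 3) → refl (Vec Nat 2) (vcons Nat 1 (succ ((λ (x : Nat) → x) 3)) (vcons Nat 0 0 (vnil Nat)))
  ~> λ (o : Vec ((χ : Nat) → Vec Nat χ) 3) → refl (Vec Nat 2) (vcons Nat 1 4 (vcons Nat 0 0 (vnil Nat)))
inferred type:
  (o : Vec ((χ : Nat) → Vec Nat χ) 3) → Eq (Vec Nat 2) (vcons Nat 1 4 (vcons Nat 0 0 (vnil Nat))) (vcons Nat 1 4 (vcons Nat 0 0 (vnil Nat)))


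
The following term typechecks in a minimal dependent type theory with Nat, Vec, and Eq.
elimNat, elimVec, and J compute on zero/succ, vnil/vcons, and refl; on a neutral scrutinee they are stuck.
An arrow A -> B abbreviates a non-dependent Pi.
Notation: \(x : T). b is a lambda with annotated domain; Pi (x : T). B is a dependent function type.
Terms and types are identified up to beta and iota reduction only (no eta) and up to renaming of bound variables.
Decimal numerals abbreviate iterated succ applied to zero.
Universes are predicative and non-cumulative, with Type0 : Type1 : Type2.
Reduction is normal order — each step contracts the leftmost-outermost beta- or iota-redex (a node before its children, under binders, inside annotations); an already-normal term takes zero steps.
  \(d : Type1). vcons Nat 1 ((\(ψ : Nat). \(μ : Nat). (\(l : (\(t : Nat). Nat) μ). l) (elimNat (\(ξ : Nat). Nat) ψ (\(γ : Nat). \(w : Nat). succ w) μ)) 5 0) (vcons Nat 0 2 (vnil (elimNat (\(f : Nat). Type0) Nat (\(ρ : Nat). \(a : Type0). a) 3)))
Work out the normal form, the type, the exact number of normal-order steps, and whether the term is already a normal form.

reduced normal form:
  \(d : Type1). vcons Nat 1 5 (vcons Nat 0 2 (vnil Nat))
the term's type:
  Type1 -> Vec Nat 2
steps to reach normal form (normal order): 14
started in normal form: no
first redex: a beta-redex


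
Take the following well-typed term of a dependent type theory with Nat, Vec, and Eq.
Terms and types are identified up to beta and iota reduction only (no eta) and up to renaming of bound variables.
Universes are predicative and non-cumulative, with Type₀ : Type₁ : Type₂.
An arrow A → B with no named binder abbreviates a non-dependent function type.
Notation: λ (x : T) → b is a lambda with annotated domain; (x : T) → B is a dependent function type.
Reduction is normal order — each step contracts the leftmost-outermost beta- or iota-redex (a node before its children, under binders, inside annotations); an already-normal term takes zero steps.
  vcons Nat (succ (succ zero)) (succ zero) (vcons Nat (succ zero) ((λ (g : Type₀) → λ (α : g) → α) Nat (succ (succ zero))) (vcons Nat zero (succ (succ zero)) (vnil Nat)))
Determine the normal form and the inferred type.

reduced normal form:
  vcons Nat (succ (succ zero)) (succ zero) (vcons Nat (succ zero) (succ (succ zero)) (vcons Nat zero (succ (succ zero)) (vnil Nat)))
inferred type:
  Vec Nat (succ (succ (succ zero)))


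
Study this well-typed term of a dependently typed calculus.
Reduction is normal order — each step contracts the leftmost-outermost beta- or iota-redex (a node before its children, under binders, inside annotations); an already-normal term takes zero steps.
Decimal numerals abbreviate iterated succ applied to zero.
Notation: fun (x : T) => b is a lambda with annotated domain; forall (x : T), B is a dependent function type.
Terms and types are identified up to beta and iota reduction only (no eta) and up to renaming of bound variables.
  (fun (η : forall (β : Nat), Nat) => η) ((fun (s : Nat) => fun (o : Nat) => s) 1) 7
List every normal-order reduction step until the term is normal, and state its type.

reduction (normal order):
  (fun (η : forall (β : Nat), Nat) => η) ((fun (s : Nat) => fun (o : Nat) => s) 1) 7
  ~> (fun (η : Nat) => fun (β : Nat) => η) 1 7
  ~> (fun (η : Nat) => 1) 7
  ~> 1
inferred type:
  Nat


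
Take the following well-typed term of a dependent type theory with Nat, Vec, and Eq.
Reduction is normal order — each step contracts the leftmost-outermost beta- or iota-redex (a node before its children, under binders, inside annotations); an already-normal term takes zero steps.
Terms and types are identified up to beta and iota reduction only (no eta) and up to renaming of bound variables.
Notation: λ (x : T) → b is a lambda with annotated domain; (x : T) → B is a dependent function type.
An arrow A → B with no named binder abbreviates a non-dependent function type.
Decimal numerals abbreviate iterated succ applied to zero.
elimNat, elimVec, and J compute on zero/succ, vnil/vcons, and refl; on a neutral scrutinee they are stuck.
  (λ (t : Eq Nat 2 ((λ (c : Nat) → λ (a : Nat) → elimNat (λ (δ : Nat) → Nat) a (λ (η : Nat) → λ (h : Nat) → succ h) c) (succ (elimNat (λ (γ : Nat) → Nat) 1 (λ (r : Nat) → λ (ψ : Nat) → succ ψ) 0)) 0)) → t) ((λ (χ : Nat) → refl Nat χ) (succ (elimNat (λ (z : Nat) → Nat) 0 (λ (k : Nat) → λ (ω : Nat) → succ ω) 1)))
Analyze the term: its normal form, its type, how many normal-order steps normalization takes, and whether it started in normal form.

resulting normal form:
  refl Nat 2
the term's type:
  Eq Nat 2 2
reduction steps (normal order): 6
started in normal form: no
first redex: a beta-redex


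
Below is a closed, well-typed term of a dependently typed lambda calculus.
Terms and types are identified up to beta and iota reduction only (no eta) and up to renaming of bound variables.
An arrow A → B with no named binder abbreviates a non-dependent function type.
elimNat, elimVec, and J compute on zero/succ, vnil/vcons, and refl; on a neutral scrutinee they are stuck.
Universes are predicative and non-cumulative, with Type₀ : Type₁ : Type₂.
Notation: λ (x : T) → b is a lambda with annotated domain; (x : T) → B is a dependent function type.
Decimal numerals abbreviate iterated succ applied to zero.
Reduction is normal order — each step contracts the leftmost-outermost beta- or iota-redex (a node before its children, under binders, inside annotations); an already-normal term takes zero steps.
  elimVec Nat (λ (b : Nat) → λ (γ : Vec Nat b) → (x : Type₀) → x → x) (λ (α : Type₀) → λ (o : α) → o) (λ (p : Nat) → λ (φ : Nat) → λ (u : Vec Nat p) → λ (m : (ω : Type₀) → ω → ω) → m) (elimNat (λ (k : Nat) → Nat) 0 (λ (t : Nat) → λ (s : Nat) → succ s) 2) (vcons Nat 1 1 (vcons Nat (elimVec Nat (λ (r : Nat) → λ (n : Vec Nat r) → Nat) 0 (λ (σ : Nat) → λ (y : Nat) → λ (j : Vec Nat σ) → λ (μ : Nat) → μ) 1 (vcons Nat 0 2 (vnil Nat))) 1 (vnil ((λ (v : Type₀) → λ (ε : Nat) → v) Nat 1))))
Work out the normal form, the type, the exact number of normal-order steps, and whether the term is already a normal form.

reduced normal form:
  λ (b : Type₀) → λ (γ : b) → γ
type:
  (b : Type₀) → b → b
reduction steps (normal order): 11
already normal: no
first contracted redex: an elimVec iota-redex


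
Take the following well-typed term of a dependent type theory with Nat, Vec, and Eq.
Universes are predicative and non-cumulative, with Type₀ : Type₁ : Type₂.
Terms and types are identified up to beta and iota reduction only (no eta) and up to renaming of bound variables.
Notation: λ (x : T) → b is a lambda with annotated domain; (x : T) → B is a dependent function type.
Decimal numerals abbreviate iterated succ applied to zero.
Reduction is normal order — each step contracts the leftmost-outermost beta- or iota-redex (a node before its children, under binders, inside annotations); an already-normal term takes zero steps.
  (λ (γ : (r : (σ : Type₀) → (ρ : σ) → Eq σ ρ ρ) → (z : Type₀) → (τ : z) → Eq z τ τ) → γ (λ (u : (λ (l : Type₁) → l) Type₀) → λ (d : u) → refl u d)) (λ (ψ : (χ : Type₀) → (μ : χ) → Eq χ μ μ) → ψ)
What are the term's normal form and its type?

resulting normal form:
  λ (γ : Type₀) → λ (r : γ) → refl γ r
the term's type:
  (γ : Type₀) → (r : γ) → Eq γ r r
observation: the first redex contracted is a beta-redex; the normal form is reached in 3 normal-order steps.


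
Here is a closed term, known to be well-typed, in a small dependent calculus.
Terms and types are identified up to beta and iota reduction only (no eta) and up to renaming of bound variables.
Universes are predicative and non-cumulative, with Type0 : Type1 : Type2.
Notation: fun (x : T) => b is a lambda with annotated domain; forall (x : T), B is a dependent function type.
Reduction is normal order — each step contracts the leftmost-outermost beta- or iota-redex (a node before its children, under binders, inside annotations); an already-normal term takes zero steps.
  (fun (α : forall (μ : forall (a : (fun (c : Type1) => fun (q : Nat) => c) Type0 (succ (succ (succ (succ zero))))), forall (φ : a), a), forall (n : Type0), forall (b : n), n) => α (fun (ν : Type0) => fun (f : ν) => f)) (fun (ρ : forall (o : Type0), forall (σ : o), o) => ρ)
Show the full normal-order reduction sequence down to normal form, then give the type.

normal-order reduction:
  (fun (α : forall (μ : forall (a : (fun (c : Type1) => fun (q : Nat) => c) Type0 (succ (succ (succ (succ zero))))), forall (φ : a), a), forall (n : Type0), forall (b : n), n) => α (fun (ν : Type0) => fun (f : ν) => f)) (fun (ρ : forall (o : Type0), forall (σ : o), o) => ρ)
  ~> (fun (α : forall (μ : Type0), forall (a : μ), μ) => α) (fun (c : Type0) => fun (q : c) => q)
  ~> fun (α : Type0) => fun (μ : α) => μ
type:
  forall (α : Type0), forall (μ : α), α


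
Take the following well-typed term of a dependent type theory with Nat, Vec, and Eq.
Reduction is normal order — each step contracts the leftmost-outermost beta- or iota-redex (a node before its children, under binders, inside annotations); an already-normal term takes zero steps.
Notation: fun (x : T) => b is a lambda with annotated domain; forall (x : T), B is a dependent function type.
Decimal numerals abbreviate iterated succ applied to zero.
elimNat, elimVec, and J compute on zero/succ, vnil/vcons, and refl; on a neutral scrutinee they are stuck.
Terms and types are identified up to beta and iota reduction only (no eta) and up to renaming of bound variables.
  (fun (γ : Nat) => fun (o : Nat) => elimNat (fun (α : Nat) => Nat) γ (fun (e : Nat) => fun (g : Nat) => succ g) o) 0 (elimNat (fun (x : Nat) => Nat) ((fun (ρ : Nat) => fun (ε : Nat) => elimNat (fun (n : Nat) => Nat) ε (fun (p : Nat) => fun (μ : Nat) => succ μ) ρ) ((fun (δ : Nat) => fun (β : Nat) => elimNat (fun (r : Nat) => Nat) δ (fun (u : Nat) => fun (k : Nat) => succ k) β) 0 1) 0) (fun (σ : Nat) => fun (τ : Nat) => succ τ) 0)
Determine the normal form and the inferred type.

reduced normal form:
  1
type:
  Nat
observation: the leftmost-outermost redex is a beta-redex, and normalization takes 19 steps.


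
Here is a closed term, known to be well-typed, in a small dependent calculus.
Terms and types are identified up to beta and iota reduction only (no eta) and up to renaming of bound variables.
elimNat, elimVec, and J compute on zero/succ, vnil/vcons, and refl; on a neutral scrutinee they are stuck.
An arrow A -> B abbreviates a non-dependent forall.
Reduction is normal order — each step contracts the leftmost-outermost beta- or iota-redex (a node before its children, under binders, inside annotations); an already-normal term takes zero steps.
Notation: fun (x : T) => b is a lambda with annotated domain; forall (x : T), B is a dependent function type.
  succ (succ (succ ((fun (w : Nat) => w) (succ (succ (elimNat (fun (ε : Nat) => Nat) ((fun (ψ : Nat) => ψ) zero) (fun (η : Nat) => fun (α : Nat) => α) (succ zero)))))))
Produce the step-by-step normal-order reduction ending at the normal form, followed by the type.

reduction (normal order):
  succ (succ (succ ((fun (w : Nat) => w) (succ (succ (elimNat (fun (ε : Nat) => Nat) ((fun (ψ : Nat) => ψ) zero) (fun (η : Nat) => fun (α : Nat) => α) (succ zero)))))))
  ~> succ (succ (succ (succ (succ (elimNat (fun (w : Nat) => Nat) ((fun (ε : Nat) => ε) zero) (fun (ψ : Nat) => fun (η : Nat) => η) (succ zero))))))
  ~> succ (succ (succ (succ (succ ((fun (w : Nat) => fun (ε : Nat) => ε) zero (elimNat (fun (ψ : Nat) => Nat) ((fun (η : Nat) => η) zero) (fun (α : Nat) => fun (o : Nat) => o) zero))))))
  ~> succ (succ (succ (succ (succ ((fun (w : Nat) => w) (elimNat (fun (ε : Nat) => Nat) ((fun (ψ : Nat) => ψ) zero) (fun (η : Nat) => fun (α : Nat) => α) zero))))))
  ~> succ (succ (succ (succ (succ (elimNat (fun (w : Nat) => Nat) ((fun (ε : Nat) => ε) zero) (fun (ψ : Nat) => fun (η : Nat) => η) zero)))))
  ~> succ (succ (succ (succ (succ ((fun (w : Nat) => w) zero)))))
  ~> succ (succ (succ (succ (succ zero))))
type:
  Nat


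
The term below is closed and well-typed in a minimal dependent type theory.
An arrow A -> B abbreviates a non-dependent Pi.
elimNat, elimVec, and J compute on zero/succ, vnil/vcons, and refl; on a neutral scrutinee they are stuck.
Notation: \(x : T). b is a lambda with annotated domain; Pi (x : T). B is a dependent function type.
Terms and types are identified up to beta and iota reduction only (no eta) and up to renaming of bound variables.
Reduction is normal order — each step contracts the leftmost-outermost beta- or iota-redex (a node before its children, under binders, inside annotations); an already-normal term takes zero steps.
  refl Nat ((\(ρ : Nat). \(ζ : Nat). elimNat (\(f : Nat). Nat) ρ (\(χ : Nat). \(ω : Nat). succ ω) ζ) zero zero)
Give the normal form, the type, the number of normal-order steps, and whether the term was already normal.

resulting normal form:
  refl Nat zero
inferred type:
  Eq Nat zero zero
normal-order step count: 3
already normal: no
first contracted redex: a beta-redex


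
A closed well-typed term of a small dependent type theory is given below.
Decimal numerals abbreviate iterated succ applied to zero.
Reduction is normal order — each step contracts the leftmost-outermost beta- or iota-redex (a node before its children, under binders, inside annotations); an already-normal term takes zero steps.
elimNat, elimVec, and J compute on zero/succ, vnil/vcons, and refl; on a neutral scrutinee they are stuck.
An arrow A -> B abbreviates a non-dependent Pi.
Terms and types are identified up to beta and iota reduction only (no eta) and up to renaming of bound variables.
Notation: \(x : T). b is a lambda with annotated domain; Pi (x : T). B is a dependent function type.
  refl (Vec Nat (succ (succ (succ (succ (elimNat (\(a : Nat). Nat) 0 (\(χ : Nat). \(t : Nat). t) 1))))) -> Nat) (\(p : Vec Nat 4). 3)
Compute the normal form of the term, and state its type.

reduced normal form:
  refl (Vec Nat 4 -> Nat) (\(a : Vec Nat 4). 3)
the term's type:
  Eq (Vec Nat 4 -> Nat) (\(a : Vec Nat 4). 3) (\(χ : Vec Nat 4). 3)


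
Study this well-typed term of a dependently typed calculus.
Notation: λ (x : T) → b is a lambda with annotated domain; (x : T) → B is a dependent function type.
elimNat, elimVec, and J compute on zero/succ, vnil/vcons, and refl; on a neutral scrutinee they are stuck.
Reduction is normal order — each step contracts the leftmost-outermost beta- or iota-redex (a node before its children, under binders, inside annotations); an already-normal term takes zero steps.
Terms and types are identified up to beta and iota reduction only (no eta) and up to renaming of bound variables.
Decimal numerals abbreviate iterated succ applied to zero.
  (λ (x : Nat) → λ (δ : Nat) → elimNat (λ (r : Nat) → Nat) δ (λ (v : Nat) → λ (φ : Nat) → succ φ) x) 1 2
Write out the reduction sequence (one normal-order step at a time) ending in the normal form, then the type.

normal-order reduction:
  (λ (x : Nat) → λ (δ : Nat) → elimNat (λ (r : Nat) → Nat) δ (λ (v : Nat) → λ (φ : Nat) → succ φ) x) 1 2
  ~> (λ (x : Nat) → elimNat (λ (δ : Nat) → Nat) x (λ (r : Nat) → λ (v : Nat) → succ v) 1) 2
  ~> elimNat (λ (x : Nat) → Nat) 2 (λ (δ : Nat) → λ (r : Nat) → succ r) 1
  ~> (λ (x : Nat) → λ (δ : Nat) → succ δ) 0 (elimNat (λ (r : Nat) → Nat) 2 (λ (v : Nat) → λ (φ : Nat) → succ φ) 0)
  ~> (λ (x : Nat) → succ x) (elimNat (λ (δ : Nat) → Nat) 2 (λ (r : Nat) → λ (v : Nat) → succ v) 0)
  ~> succ (elimNat (λ (x : Nat) → Nat) 2 (λ (δ : Nat) → λ (r : Nat) → succ r) 0)
  ~> 3
inferred type:
  Nat
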